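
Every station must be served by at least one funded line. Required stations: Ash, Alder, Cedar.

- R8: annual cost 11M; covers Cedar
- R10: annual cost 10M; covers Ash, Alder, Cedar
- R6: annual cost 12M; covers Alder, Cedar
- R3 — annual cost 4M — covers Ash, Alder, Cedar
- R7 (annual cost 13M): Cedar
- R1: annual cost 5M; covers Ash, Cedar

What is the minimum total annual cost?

R3 alone covers Ash, Alder, Cedar — every station.
Total annual cost: 4.
No cover costs less than 4.

4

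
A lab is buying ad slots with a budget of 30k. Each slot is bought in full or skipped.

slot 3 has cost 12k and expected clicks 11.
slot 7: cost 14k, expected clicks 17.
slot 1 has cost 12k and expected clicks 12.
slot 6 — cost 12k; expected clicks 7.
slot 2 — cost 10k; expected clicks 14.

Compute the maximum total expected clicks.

This is a 0-1 knapsack instance.
slot 7 + slot 1: cost 14 + 12 = 26 ≤ 30, expected clicks 17 + 12 = 29.
slot 3 + slot 7: cost 12 + 14 = 26 ≤ 30, expected clicks 11 + 17 = 28.
slot 7 + slot 2: cost 14 + 10 = 24 ≤ 30, expected clicks 17 + 14 = 31.
Best is slot 7 and slot 2 with total expected clicks 31.

31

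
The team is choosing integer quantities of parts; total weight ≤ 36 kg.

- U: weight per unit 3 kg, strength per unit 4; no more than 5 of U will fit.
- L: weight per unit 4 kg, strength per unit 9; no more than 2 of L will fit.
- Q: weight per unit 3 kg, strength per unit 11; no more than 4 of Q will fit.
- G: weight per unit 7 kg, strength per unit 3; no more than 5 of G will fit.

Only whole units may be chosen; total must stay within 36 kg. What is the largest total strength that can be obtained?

5×U, 2×L, and 4×Q: weight 35 ≤ 36, strength 5·4 + 2·9 + 4·11 = 82.
4×U, 2×L, and 4×Q: weight 32 ≤ 36, strength 4·4 + 2·9 + 4·11 = 78.
Best is 82.

82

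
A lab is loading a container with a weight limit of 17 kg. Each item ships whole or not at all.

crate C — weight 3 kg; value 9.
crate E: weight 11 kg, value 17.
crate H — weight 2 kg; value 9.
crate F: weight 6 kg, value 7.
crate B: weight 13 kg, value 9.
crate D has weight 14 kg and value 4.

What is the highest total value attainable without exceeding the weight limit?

Take crate C, crate E, and crate H: weight 3 + 11 + 2 = 16 ≤ 17, value 9 + 17 + 9 = 35.
No other feasible combination does better.

35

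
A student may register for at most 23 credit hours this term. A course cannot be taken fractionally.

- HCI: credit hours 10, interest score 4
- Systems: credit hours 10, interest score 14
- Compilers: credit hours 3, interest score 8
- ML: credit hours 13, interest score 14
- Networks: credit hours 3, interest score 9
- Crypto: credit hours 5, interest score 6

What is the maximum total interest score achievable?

Allowing fractional choices, the relaxed optimum would be about 39.2, but courses are indivisible.
Systems + Compilers + Networks: credit hours 10 + 3 + 3 = 16 ≤ 23, interest score 14 + 8 + 9 = 31.
Systems + Compilers + Networks + Crypto: credit hours 10 + 3 + 3 + 5 = 21 ≤ 23, interest score 14 + 8 + 9 + 6 = 37.
Compilers + ML + Networks: credit hours 3 + 13 + 3 = 19 ≤ 23, interest score 8 + 14 + 9 = 31.
Best is Systems, Compilers, Networks, and Crypto with total interest score 37.

37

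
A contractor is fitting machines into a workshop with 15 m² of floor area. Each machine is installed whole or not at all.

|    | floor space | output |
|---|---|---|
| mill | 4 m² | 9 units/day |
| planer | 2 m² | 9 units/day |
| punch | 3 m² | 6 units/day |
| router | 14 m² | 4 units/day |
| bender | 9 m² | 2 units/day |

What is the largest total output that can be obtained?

Take mill, planer, and punch: floor space 4 + 2 + 3 = 9 ≤ 15, output 9 + 9 + 6 = 24.
No other feasible combination does better.

24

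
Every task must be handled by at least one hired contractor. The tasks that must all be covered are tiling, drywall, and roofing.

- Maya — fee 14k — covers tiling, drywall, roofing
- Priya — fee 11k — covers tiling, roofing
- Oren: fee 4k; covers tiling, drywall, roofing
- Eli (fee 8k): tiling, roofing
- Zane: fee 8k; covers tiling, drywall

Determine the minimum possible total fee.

4

Oren alone covers tiling, drywall, roofing — every task.
Total fee: 4.
No cover costs less than 4.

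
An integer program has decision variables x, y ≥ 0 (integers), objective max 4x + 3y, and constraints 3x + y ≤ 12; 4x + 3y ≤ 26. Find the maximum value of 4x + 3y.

26

(x,y)=(2,6): 3·2+1·6=12≤12, 4·2+3·6=26≤26, objective 26.
(x,y)=(1,7): 3·1+1·7=10≤12, 4·1+3·7=25≤26, objective 25.
(x,y)=(2,5): 3·2+1·5=11≤12, 4·2+3·5=23≤26, objective 23.
(x,y)=(1,6): 3·1+1·6=9≤12, 4·1+3·6=22≤26, objective 22.
No feasible integer point exceeds 26.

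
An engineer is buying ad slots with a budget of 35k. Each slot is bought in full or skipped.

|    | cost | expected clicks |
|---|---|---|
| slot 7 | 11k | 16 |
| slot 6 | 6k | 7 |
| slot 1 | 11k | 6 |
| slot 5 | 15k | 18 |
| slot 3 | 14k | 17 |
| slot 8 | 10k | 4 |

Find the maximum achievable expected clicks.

42

slot 7 + slot 6 + slot 5: cost 11 + 6 + 15 = 32 ≤ 35, expected clicks 16 + 7 + 18 = 41.
slot 6 + slot 5 + slot 3: cost 6 + 15 + 14 = 35 ≤ 35, expected clicks 7 + 18 + 17 = 42.
Best is slot 6, slot 5, and slot 3 with total expected clicks 42.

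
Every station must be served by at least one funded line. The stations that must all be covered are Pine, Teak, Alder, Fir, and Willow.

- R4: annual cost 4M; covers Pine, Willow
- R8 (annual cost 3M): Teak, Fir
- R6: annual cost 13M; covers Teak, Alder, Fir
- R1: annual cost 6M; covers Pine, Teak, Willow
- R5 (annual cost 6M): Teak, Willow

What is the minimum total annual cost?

The greedy cost-per-new-station heuristic would pick R8, R4, and R6 for 20, but a cheaper cover exists.
Choose R4 and R6: together they cover Pine, Teak, Alder, Fir, Willow — every station.
Total annual cost: 4 + 13 = 17.
No cover costs less than 17.

17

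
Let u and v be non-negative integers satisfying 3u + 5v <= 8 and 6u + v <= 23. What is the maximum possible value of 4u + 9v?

13

(u,v)=(1,1): 3·1+5·1=8≤8, 6·1+1·1=7≤23, objective 13.
(u,v)=(0,1): 3·0+5·1=5≤8, 6·0+1·1=1≤23, objective 9.
(u,v)=(2,0): 3·2+5·0=6≤8, 6·2+1·0=12≤23, objective 8.
Maximum is 13 at (u,v)=(1,1).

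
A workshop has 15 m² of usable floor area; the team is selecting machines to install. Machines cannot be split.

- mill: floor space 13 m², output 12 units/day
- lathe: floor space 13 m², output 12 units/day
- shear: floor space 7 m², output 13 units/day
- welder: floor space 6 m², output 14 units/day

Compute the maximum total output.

27

This is a 0-1 knapsack instance.
Allowing fractional choices, the relaxed optimum would be about 28.8, but machines are indivisible.
welder: floor space 6 ≤ 15, output 14.
shear + welder: floor space 7 + 6 = 13 ≤ 15, output 13 + 14 = 27.
Best is shear and welder with total output 27.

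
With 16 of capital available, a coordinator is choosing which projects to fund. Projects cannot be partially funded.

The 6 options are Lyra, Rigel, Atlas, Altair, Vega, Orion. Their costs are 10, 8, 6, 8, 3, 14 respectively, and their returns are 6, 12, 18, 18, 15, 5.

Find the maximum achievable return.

36

Allowing fractional choices, the relaxed optimum would be about 48.8, but projects are indivisible.
Atlas + Altair: cost 6 + 8 = 14 ≤ 16, return 18 + 18 = 36.
Atlas + Vega: cost 6 + 3 = 9 ≤ 16, return 18 + 15 = 33.
Best is Atlas and Altair with total return 36.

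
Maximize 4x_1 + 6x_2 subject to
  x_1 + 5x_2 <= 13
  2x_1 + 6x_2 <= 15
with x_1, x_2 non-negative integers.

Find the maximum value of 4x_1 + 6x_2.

28

(x_1,x_2)=(7,0): 1·7+5·0=7≤13, 2·7+6·0=14≤15, objective 28.
(x_1,x_2)=(6,0): 1·6+5·0=6≤13, 2·6+6·0=12≤15, objective 24.
The best lattice point is (7,0), giving 28.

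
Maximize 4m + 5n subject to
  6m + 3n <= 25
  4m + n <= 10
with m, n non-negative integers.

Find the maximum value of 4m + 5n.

(m,n)=(0,8): 6·0+3·8=24≤25, 4·0+1·8=8≤10, objective 40.
(m,n)=(0,7): 6·0+3·7=21≤25, 4·0+1·7=7≤10, objective 35.
The best lattice point is (0,8), giving 40.

40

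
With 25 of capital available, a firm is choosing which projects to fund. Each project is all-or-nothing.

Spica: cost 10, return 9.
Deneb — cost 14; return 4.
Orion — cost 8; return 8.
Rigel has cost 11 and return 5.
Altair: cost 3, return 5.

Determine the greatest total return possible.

Allowing fractional choices, the relaxed optimum would be about 23.8, but projects are indivisible.
Spica + Rigel + Altair: cost 10 + 11 + 3 = 24 ≤ 25, return 9 + 5 + 5 = 19.
Spica + Orion + Altair: cost 10 + 8 + 3 = 21 ≤ 25, return 9 + 8 + 5 = 22.
Orion + Rigel + Altair: cost 8 + 11 + 3 = 22 ≤ 25, return 8 + 5 + 5 = 18.
Best is Spica, Orion, and Altair with total return 22.

22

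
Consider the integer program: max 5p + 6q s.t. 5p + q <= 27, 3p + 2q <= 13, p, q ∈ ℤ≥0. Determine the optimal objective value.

36

(p,q)=(0,6) is feasible, giving 36.
(p,q)=(1,5) is feasible, giving 35.
(p,q)=(0,5) is feasible, giving 30.
No feasible integer point exceeds 36.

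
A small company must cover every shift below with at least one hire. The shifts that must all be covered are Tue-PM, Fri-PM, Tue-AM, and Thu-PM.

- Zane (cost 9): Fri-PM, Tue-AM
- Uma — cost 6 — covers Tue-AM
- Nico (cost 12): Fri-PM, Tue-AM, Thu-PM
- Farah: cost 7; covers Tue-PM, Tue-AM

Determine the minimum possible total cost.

19

Choose Nico and Farah: together they cover Tue-PM, Fri-PM, Tue-AM, Thu-PM — every shift.
Total cost: 12 + 7 = 19.
No cover costs less than 19.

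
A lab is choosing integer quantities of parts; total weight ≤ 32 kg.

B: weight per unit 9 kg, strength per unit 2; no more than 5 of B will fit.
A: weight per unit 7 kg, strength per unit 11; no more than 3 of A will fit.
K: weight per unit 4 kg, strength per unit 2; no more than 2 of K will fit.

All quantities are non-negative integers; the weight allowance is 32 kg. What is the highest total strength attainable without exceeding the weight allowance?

37

Take 3×A and 2×K: weight 29 ≤ 32, strength 3·11 + 2·2 = 37.
A has the best ratio (11/7) and is taken to its limit of 3; remaining capacity is filled optimally with the others.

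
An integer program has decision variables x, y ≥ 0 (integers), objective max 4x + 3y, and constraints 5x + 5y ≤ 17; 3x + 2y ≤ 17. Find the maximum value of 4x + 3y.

12

(x,y)=(3,0) is feasible, giving 12.
(x,y)=(2,1) is feasible, giving 11.
(x,y)=(2,0) is feasible, giving 8.
Maximum is 12 at (x,y)=(3,0).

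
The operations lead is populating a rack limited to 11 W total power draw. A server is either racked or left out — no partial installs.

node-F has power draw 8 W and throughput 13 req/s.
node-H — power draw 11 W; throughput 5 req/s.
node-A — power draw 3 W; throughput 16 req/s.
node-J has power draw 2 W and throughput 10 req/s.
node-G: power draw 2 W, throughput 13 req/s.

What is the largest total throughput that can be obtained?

Treat it as a binary knapsack problem.
Take node-A, node-J, and node-G: power draw 3 + 2 + 2 = 7 ≤ 11, throughput 16 + 10 + 13 = 39.
No other feasible combination does better.

39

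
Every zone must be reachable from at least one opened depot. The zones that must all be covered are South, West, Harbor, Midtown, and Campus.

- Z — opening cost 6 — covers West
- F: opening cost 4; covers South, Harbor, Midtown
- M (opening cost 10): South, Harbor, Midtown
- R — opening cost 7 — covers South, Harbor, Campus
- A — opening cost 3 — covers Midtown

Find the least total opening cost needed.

This is an integer covering problem.
The greedy cost-per-new-zone heuristic would pick F, Z, and R for 17, but a cheaper cover exists.
Choose Z, R, and A: together they cover South, West, Harbor, Midtown, Campus — every zone.
Total opening cost: 6 + 7 + 3 = 16.
No cover costs less than 16.

16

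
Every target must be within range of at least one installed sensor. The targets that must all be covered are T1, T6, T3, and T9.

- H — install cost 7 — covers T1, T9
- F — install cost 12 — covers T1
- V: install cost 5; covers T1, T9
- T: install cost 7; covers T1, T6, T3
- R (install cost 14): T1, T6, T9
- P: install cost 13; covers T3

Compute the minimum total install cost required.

Choose V and T: together they cover T1, T6, T3, T9 — every target.
Total install cost: 5 + 7 = 12.
No cover costs less than 12.

12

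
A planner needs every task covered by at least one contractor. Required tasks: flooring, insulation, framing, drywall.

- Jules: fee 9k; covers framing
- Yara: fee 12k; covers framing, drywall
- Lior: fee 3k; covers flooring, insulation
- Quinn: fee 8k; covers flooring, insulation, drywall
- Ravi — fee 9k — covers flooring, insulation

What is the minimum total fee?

Choose Yara and Lior: together they cover flooring, insulation, framing, drywall — every task.
Total fee: 12 + 3 = 15.
No cover costs less than 15.

15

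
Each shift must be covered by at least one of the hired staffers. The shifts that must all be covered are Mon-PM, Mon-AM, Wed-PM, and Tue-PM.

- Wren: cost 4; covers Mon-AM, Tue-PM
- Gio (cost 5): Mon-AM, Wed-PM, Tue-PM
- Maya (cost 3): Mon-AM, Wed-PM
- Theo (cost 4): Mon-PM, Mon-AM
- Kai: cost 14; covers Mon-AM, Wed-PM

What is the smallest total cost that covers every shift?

9

Choose Gio and Theo: together they cover Mon-PM, Mon-AM, Wed-PM, Tue-PM — every shift.
Total cost: 5 + 4 = 9.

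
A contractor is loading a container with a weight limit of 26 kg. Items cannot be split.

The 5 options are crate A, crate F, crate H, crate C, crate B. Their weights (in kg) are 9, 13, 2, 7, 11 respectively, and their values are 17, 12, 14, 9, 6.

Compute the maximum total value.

Take crate A, crate F, and crate H: weight 9 + 13 + 2 = 24 ≤ 26, value 17 + 12 + 14 = 43.
No other feasible combination does better.

43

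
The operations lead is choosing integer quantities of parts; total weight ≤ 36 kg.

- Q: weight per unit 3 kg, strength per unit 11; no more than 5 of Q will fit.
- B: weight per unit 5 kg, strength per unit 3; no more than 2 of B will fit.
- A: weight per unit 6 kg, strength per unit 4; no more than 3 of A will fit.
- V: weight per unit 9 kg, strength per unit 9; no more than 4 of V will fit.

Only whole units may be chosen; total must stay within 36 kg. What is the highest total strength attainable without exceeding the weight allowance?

5×Q, 2×A, and 1×V: weight 36 ≤ 36, strength 5·11 + 2·4 + 1·9 = 72.
5×Q and 2×V: weight 33 ≤ 36, strength 5·11 + 2·9 = 73.
Best is 73.

73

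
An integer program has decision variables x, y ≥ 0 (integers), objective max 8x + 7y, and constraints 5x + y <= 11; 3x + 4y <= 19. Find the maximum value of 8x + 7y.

36

(x,y)=(1,4): 5·1+1·4=9≤11, 3·1+4·4=19≤19, objective 36.
(x,y)=(1,3): 5·1+1·3=8≤11, 3·1+4·3=15≤19, objective 29.
(x,y)=(0,4): 5·0+1·4=4≤11, 3·0+4·4=16≤19, objective 28.
(x,y)=(1,2): 5·1+1·2=7≤11, 3·1+4·2=11≤19, objective 22.
Maximum is 36 at (x,y)=(1,4).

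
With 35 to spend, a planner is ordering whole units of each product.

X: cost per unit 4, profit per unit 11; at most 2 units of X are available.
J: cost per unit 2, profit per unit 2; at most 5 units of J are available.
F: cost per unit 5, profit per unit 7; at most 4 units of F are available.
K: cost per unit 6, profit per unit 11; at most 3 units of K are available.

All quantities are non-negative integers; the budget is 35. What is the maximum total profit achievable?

66

X has the best ratio (11/4); taking only X gives at most 2×11 = 22 (stopped by the supply cap of 2).
Mixing does better — 2×X, 2×J, 1×F, and 3×K: cost 35 ≤ 35, profit 2·11 + 2·2 + 1·7 + 3·11 = 66.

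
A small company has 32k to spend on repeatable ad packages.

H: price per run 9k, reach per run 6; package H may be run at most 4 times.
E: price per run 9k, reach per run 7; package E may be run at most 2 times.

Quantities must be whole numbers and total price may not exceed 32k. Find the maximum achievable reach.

20

E has the best ratio (7/9); taking only E gives at most 2×7 = 14 (stopped by the supply cap of 2).
Mixing does better — 1×H and 2×E: price 27 ≤ 32, reach 1·6 + 2·7 = 20.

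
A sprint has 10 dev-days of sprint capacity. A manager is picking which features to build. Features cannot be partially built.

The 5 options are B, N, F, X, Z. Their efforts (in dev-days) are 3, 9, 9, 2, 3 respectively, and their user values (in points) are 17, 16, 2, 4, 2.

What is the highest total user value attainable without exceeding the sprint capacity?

23

Allowing fractional choices, the relaxed optimum would be about 29.9, but features are indivisible.
B + X + Z: effort 3 + 2 + 3 = 8 ≤ 10, user value 17 + 4 + 2 = 23.
B + X: effort 3 + 2 = 5 ≤ 10, user value 17 + 4 = 21.
Best is B, X, and Z with total user value 23.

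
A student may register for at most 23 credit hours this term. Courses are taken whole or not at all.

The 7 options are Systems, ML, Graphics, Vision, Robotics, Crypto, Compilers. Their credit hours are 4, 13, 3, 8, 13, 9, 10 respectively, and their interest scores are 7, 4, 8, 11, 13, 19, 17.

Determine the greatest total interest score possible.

44

Take Graphics, Crypto, and Compilers: credit hours 3 + 9 + 10 = 22 ≤ 23, interest score 8 + 19 + 17 = 44.
No other feasible combination does better.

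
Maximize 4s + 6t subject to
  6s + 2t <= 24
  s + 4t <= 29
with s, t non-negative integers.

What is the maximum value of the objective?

(s,t)=(1,7): 6·1+2·7=20≤24, 1·1+4·7=29≤29, objective 46.
(s,t)=(2,6): 6·2+2·6=24≤24, 1·2+4·6=26≤29, objective 44.
(s,t)=(0,7): 6·0+2·7=14≤24, 1·0+4·7=28≤29, objective 42.
Maximum is 46 at (s,t)=(1,7).

46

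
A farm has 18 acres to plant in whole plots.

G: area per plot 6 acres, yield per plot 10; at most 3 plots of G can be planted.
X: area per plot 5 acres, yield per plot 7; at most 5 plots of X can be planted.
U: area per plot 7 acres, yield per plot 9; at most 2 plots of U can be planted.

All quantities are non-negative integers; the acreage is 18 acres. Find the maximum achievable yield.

This is a bounded integer knapsack.
2×G and 1×X: area 17 ≤ 18, yield 2·10 + 1·7 = 27.
3×G: area 18 ≤ 18, yield 3·10 = 30.
Best is 30.

30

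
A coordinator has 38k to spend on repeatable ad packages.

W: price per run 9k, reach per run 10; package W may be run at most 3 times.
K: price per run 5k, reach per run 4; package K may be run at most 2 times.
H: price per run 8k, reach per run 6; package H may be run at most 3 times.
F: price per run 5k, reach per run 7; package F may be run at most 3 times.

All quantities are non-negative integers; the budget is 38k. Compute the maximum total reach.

This is a bounded integer knapsack.
Take 2×W, 1×K, and 3×F: price 38 ≤ 38, reach 2·10 + 1·4 + 3·7 = 45.
F has the best ratio (7/5) and is taken to its limit of 3; remaining capacity is filled optimally with the others.

45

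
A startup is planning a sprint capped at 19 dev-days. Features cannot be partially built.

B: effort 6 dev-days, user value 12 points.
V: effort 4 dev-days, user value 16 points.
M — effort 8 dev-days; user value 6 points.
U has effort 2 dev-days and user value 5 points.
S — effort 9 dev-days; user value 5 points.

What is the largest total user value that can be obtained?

34

Treat it as a binary knapsack problem.
B + V + M: effort 6 + 4 + 8 = 18 ≤ 19, user value 12 + 16 + 6 = 34.
B + V + U: effort 6 + 4 + 2 = 12 ≤ 19, user value 12 + 16 + 5 = 33.
B + V + S: effort 6 + 4 + 9 = 19 ≤ 19, user value 12 + 16 + 5 = 33.
Best is B, V, and M with total user value 34.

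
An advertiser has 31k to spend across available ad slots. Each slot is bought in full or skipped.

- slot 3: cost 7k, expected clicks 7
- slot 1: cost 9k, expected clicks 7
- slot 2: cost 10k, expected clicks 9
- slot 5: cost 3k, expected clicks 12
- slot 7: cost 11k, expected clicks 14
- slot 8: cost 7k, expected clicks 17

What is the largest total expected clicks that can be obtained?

Allowing fractional choices, the relaxed optimum would be about 52.7, but ad slots are indivisible.
slot 1 + slot 5 + slot 7 + slot 8: cost 9 + 3 + 11 + 7 = 30 ≤ 31, expected clicks 7 + 12 + 14 + 17 = 50.
slot 2 + slot 5 + slot 7 + slot 8: cost 10 + 3 + 11 + 7 = 31 ≤ 31, expected clicks 9 + 12 + 14 + 17 = 52.
slot 3 + slot 5 + slot 7 + slot 8: cost 7 + 3 + 11 + 7 = 28 ≤ 31, expected clicks 7 + 12 + 14 + 17 = 50.
Best is slot 2, slot 5, slot 7, and slot 8 with total expected clicks 52.

52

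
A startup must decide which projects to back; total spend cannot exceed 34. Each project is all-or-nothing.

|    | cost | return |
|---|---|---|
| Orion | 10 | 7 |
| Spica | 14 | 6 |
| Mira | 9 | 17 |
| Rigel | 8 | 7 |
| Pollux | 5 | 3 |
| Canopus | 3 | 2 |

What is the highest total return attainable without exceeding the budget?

This is a 0-1 knapsack instance.
Take Orion, Mira, Rigel, and Pollux: cost 10 + 9 + 8 + 5 = 32 ≤ 34, return 7 + 17 + 7 + 3 = 34.
No other feasible combination does better.

34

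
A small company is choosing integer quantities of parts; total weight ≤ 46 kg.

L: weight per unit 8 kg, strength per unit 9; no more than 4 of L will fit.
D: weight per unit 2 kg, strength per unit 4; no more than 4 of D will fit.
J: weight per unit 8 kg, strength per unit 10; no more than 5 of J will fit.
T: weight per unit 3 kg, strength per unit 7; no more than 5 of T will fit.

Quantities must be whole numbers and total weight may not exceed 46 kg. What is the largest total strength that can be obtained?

77

This is a bounded integer knapsack.
T has the best ratio (7/3); taking only T gives at most 5×7 = 35 (stopped by the supply cap of 5).
Mixing does better — 3×D, 3×J, and 5×T: weight 45 ≤ 46, strength 3·4 + 3·10 + 5·7 = 77.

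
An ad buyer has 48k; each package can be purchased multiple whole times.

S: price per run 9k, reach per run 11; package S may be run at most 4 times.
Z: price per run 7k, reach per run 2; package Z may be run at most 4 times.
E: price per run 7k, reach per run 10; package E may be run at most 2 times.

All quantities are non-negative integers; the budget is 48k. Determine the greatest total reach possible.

55

4×S and 1×E: price 43 ≤ 48, reach 4·11 + 1·10 = 54.
3×S, 1×Z, and 2×E: price 48 ≤ 48, reach 3·11 + 1·2 + 2·10 = 55.
Best is 55.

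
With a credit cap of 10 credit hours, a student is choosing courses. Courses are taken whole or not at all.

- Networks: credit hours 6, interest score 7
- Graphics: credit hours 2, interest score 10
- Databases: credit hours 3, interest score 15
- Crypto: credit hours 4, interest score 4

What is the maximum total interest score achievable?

29

Networks + Databases: credit hours 6 + 3 = 9 ≤ 10, interest score 7 + 15 = 22.
Graphics + Databases: credit hours 2 + 3 = 5 ≤ 10, interest score 10 + 15 = 25.
Graphics + Databases + Crypto: credit hours 2 + 3 + 4 = 9 ≤ 10, interest score 10 + 15 + 4 = 29.
Best is Graphics, Databases, and Crypto with total interest score 29.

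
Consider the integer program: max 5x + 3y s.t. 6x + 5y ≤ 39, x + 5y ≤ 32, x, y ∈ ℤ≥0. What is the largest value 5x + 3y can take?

30

The continuous relaxation peaks at (6.5, 0) with value 32.50; rounding to a feasible lattice point costs some objective.
(x,y)=(6,0): 6·6+5·0=36≤39, 1·6+5·0=6≤32, objective 30.
(x,y)=(5,1): 6·5+5·1=35≤39, 1·5+5·1=10≤32, objective 28.
The best lattice point is (6,0), giving 30.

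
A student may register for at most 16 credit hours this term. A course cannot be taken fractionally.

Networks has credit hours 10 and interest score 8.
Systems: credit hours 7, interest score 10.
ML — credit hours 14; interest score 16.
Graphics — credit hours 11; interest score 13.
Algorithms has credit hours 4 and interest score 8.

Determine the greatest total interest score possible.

Allowing fractional choices, the relaxed optimum would be about 23.9, but courses are indivisible.
Graphics + Algorithms: credit hours 11 + 4 = 15 ≤ 16, interest score 13 + 8 = 21.
Systems + Algorithms: credit hours 7 + 4 = 11 ≤ 16, interest score 10 + 8 = 18.
ML: credit hours 14 ≤ 16, interest score 16.
Best is Graphics and Algorithms with total interest score 21.

21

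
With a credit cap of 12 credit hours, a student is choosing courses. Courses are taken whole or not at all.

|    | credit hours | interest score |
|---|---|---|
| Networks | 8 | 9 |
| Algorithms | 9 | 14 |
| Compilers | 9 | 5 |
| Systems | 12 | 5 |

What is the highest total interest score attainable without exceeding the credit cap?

Algorithms: credit hours 9 ≤ 12, interest score 14.
Networks: credit hours 8 ≤ 12, interest score 9.
Best is Algorithms with total interest score 14.

14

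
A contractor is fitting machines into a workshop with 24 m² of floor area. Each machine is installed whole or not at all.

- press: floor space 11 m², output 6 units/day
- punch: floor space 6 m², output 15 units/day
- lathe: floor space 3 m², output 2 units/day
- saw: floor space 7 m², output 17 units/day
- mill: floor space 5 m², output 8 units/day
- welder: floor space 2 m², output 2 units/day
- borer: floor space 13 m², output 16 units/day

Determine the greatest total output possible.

Allowing fractional choices, the relaxed optimum would be about 47.4, but machines are indivisible.
punch + lathe + saw + mill + welder: floor space 6 + 3 + 7 + 5 + 2 = 23 ≤ 24, output 15 + 2 + 17 + 8 + 2 = 44.
punch + saw + mill + welder: floor space 6 + 7 + 5 + 2 = 20 ≤ 24, output 15 + 17 + 8 + 2 = 42.
Best is punch, lathe, saw, mill, and welder with total output 44.

44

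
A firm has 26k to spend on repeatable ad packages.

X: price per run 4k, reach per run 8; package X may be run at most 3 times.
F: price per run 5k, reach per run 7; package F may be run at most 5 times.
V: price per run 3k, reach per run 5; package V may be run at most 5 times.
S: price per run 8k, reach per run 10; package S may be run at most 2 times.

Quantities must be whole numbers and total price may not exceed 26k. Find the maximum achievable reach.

X has the best ratio (8/4); taking only X gives at most 3×8 = 24 (stopped by the supply cap of 3).
Mixing does better — 3×X, 1×F, and 3×V: price 26 ≤ 26, reach 3·8 + 1·7 + 3·5 = 46.

46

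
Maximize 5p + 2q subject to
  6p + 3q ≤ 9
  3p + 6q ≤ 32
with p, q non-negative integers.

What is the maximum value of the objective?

7

(p,q)=(1,1): 6·1+3·1=9≤9, 3·1+6·1=9≤32, objective 7.
(p,q)=(1,0): 6·1+3·0=6≤9, 3·1+6·0=3≤32, objective 5.
The best lattice point is (1,1), giving 7.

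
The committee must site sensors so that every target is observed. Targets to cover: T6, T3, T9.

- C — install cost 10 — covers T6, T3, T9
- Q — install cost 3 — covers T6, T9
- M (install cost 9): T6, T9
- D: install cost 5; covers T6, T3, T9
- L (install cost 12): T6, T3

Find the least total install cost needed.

D alone covers T6, T3, T9 — every target.
Total install cost: 5.

5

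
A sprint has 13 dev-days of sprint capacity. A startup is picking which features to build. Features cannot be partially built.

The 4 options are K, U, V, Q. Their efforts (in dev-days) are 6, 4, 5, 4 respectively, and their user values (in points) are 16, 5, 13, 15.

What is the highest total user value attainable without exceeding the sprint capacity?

33

Allowing fractional choices, the relaxed optimum would be about 38.8, but features are indivisible.
K + V: effort 6 + 5 = 11 ≤ 13, user value 16 + 13 = 29.
K + Q: effort 6 + 4 = 10 ≤ 13, user value 16 + 15 = 31.
U + V + Q: effort 4 + 5 + 4 = 13 ≤ 13, user value 5 + 13 + 15 = 33.
Best is U, V, and Q with total user value 33.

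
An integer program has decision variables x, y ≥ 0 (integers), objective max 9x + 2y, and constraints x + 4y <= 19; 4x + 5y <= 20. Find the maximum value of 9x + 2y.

45

(x,y)=(5,0) is feasible, giving 45.
(x,y)=(4,0) is feasible, giving 36.
Maximum is 45 at (x,y)=(5,0).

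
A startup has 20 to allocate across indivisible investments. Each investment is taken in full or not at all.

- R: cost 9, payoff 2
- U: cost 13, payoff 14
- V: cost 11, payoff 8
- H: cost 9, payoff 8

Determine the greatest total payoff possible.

Allowing fractional choices, the relaxed optimum would be about 20.2, but investments are indivisible.
V + H: cost 11 + 9 = 20 ≤ 20, payoff 8 + 8 = 16.
U: cost 13 ≤ 20, payoff 14.
Best is V and H with total payoff 16.

16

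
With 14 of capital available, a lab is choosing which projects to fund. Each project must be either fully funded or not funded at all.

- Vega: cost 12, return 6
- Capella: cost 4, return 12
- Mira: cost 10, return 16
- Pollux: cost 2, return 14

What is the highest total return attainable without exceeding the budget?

30

Allowing fractional choices, the relaxed optimum would be about 38.8, but projects are indivisible.
Mira + Pollux: cost 10 + 2 = 12 ≤ 14, return 16 + 14 = 30.
Capella + Mira: cost 4 + 10 = 14 ≤ 14, return 12 + 16 = 28.
Capella + Pollux: cost 4 + 2 = 6 ≤ 14, return 12 + 14 = 26.
Best is Mira and Pollux with total return 30.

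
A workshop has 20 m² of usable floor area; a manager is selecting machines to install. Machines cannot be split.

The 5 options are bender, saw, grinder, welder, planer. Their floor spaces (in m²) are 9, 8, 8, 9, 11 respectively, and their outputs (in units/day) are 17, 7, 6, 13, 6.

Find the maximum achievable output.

bender + welder: floor space 9 + 9 = 18 ≤ 20, output 17 + 13 = 30.
bender + saw: floor space 9 + 8 = 17 ≤ 20, output 17 + 7 = 24.
bender + grinder: floor space 9 + 8 = 17 ≤ 20, output 17 + 6 = 23.
Best is bender and welder with total output 30.

30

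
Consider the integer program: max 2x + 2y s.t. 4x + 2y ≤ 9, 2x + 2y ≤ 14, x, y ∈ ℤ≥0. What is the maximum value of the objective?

8

(x,y)=(0,4): 4·0+2·4=8≤9, 2·0+2·4=8≤14, objective 8.
(x,y)=(0,3): 4·0+2·3=6≤9, 2·0+2·3=6≤14, objective 6.
No feasible integer point exceeds 8.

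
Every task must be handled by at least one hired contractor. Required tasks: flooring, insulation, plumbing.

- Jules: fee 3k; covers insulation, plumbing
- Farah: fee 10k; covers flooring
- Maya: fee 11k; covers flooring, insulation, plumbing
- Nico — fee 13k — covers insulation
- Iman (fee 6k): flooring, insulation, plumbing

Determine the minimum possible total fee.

Iman alone covers flooring, insulation, plumbing — every task.
Total fee: 6.

6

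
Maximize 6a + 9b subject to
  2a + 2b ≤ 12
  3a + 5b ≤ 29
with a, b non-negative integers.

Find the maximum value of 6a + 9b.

Relaxing integrality, the LP optimum is 52.50 at (a,b) = (0.5, 5.5), which is not an integer point.
(a,b)=(1,5): 2·1+2·5=12≤12, 3·1+5·5=28≤29, objective 51.
(a,b)=(2,4): 2·2+2·4=12≤12, 3·2+5·4=26≤29, objective 48.
(a,b)=(0,5): 2·0+2·5=10≤12, 3·0+5·5=25≤29, objective 45.
Maximum is 51 at (a,b)=(1,5).

51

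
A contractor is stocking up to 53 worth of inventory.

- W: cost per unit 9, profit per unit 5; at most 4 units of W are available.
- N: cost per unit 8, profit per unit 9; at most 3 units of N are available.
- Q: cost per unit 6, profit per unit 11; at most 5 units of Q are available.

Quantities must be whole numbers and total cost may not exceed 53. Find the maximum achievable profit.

This is a bounded integer knapsack.
Take 2×N and 5×Q: cost 46 ≤ 53, profit 2·9 + 5·11 = 73.
Q has the best ratio (11/6) and is taken to its limit of 5; remaining capacity is filled optimally with the others.

73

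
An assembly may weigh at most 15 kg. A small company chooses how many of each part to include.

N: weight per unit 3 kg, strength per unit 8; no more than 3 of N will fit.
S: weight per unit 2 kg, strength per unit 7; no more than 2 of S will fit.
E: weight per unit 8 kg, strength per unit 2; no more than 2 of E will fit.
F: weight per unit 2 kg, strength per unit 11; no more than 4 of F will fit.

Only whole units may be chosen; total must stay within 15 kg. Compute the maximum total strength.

F has the best ratio (11/2); taking only F gives at most 4×11 = 44 (stopped by the supply cap of 4).
Mixing does better — 1×N, 2×S, and 4×F: weight 15 ≤ 15, strength 1·8 + 2·7 + 4·11 = 66.

66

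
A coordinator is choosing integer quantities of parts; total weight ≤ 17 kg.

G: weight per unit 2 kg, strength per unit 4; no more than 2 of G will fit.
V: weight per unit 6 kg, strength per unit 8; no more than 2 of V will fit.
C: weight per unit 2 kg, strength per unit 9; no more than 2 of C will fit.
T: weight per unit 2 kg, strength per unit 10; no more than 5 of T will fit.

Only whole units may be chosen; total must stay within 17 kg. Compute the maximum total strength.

Take 1×G, 2×C, and 5×T: weight 16 ≤ 17, strength 1·4 + 2·9 + 5·10 = 72.
T has the best ratio (10/2) and is taken to its limit of 5; remaining capacity is filled optimally with the others.

72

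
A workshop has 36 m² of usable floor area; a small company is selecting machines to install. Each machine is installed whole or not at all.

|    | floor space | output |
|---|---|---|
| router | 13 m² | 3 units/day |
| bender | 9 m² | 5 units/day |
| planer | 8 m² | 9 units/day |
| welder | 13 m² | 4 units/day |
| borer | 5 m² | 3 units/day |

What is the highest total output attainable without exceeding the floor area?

Allowing fractional choices, the relaxed optimum would be about 21.2, but machines are indivisible.
bender + planer + welder + borer: floor space 9 + 8 + 13 + 5 = 35 ≤ 36, output 5 + 9 + 4 + 3 = 21.
router + bender + planer + borer: floor space 13 + 9 + 8 + 5 = 35 ≤ 36, output 3 + 5 + 9 + 3 = 20.
Best is bender, planer, welder, and borer with total output 21.

21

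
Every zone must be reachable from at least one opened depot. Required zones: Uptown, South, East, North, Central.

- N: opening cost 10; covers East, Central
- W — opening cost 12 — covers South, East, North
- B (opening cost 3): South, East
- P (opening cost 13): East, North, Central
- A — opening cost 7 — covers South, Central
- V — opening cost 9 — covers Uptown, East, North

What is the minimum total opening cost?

16

This is a weighted set-cover instance.
The greedy cost-per-new-zone heuristic would pick B, V, and A for 19, but a cheaper cover exists.
Choose A and V: together they cover Uptown, South, East, North, Central — every zone.
Total opening cost: 7 + 9 = 16.
No cover costs less than 16.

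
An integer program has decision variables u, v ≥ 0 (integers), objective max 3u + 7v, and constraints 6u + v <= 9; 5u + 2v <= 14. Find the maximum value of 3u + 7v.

(u,v)=(0,7) is feasible, giving 49.
(u,v)=(0,6) is feasible, giving 42.
The best lattice point is (0,7), giving 49.

49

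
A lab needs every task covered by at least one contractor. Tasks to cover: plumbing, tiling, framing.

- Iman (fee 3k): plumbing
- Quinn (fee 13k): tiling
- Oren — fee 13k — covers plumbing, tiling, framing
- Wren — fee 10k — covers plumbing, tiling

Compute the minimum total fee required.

The greedy cost-per-new-task heuristic would pick Iman and Oren for 16, but a cheaper cover exists.
Oren alone covers plumbing, tiling, framing — every task.
Total fee: 13.
No cover costs less than 13.

13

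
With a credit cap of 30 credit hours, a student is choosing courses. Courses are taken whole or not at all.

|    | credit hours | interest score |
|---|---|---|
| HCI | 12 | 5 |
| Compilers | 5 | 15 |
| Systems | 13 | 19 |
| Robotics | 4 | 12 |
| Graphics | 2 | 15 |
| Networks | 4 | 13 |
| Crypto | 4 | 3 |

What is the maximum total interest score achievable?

74

Allowing fractional choices, the relaxed optimum would be about 75.5, but courses are indivisible.
Compilers + Systems + Graphics + Networks + Crypto: credit hours 5 + 13 + 2 + 4 + 4 = 28 ≤ 30, interest score 15 + 19 + 15 + 13 + 3 = 65.
Compilers + Systems + Robotics + Graphics + Networks: credit hours 5 + 13 + 4 + 2 + 4 = 28 ≤ 30, interest score 15 + 19 + 12 + 15 + 13 = 74.
Best is Compilers, Systems, Robotics, Graphics, and Networks with total interest score 74.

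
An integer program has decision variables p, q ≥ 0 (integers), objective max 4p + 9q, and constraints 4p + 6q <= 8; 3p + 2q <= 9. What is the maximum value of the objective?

(p,q)=(0,1): 4·0+6·1=6≤8, 3·0+2·1=2≤9, objective 9.
(p,q)=(1,0): 4·1+6·0=4≤8, 3·1+2·0=3≤9, objective 4.
(p,q)=(0,0): 4·0+6·0=0≤8, 3·0+2·0=0≤9, objective 0.
No feasible integer point exceeds 9.

9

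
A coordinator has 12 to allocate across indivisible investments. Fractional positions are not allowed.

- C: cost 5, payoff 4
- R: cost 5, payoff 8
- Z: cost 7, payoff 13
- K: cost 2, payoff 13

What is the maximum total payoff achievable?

26

Treat it as a binary knapsack problem.
Take Z and K: cost 7 + 2 = 9 ≤ 12, payoff 13 + 13 = 26.
No other feasible combination does better.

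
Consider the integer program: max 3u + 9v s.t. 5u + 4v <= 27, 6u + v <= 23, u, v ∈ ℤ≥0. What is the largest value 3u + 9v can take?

54

Relaxing integrality, the LP optimum is 60.75 at (u,v) = (0, 6.75), which is not an integer point.
(u,v)=(0,6): 5·0+4·6=24≤27, 6·0+1·6=6≤23, objective 54.
(u,v)=(1,5): 5·1+4·5=25≤27, 6·1+1·5=11≤23, objective 48.
(u,v)=(0,5): 5·0+4·5=20≤27, 6·0+1·5=5≤23, objective 45.
No feasible integer point exceeds 54.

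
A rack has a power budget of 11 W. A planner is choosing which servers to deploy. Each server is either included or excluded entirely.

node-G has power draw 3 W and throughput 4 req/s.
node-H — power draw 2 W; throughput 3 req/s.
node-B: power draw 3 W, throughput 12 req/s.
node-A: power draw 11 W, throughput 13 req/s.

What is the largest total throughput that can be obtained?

19

Take node-G, node-H, and node-B: power draw 3 + 2 + 3 = 8 ≤ 11, throughput 4 + 3 + 12 = 19.
No other feasible combination does better.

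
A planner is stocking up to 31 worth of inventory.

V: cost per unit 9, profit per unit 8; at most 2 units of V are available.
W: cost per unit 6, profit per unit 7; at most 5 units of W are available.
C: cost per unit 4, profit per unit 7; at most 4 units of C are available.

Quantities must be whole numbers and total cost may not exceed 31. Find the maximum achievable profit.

43

Take 1×V, 1×W, and 4×C: cost 31 ≤ 31, profit 1·8 + 1·7 + 4·7 = 43.
C has the best ratio (7/4) and is taken to its limit of 4; remaining capacity is filled optimally with the others.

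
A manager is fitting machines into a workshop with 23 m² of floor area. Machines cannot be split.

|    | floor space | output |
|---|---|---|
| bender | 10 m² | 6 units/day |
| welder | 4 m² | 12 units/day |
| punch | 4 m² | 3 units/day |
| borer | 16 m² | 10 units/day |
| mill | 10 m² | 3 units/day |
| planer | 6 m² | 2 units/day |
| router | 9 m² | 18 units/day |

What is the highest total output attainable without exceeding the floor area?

This is a 0-1 knapsack instance.
Take bender, welder, and router: floor space 10 + 4 + 9 = 23 ≤ 23, output 6 + 12 + 18 = 36.
No other feasible combination does better.

36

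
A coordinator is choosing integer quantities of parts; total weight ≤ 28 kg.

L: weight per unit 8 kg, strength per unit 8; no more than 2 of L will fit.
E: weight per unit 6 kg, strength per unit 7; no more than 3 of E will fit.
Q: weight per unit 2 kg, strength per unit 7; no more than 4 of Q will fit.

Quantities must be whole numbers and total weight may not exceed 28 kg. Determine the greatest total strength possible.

Take 1×L, 2×E, and 4×Q: weight 28 ≤ 28, strength 1·8 + 2·7 + 4·7 = 50.
Q has the best ratio (7/2) and is taken to its limit of 4; remaining capacity is filled optimally with the others.

50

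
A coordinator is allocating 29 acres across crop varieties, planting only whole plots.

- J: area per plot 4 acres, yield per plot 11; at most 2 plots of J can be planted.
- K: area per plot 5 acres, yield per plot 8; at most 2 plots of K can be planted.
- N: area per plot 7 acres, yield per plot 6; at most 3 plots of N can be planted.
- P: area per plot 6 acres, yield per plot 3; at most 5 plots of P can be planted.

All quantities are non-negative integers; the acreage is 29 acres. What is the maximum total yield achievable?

44

This is a bounded integer knapsack.
J has the best ratio (11/4); taking only J gives at most 2×11 = 22 (stopped by the supply cap of 2).
Mixing does better — 2×J, 2×K, and 1×N: area 25 ≤ 29, yield 2·11 + 2·8 + 1·6 = 44.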